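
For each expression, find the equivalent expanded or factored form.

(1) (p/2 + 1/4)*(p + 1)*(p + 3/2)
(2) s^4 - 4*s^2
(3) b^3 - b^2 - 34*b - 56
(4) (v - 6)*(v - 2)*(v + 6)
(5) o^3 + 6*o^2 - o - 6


(1) = p^3/2 + 3*p^2/2 + 11*p/8 + 3/8
(2) = s^2*(s - 2)*(s + 2)
(3) = (b - 7)*(b + 2)*(b + 4)
(4) = v^3 - 2*v^2 - 36*v + 72
(5) = (o - 1)*(o + 1)*(o + 6)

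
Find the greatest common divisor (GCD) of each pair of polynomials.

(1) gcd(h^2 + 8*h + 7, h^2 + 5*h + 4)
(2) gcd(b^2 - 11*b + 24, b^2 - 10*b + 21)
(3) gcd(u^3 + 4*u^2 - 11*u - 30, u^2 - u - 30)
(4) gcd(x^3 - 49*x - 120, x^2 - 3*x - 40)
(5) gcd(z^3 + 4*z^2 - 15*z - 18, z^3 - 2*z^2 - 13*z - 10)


(1) = gcd((h + 1)*(h + 7), (h + 1)*(h + 4)) = h + 1
(2) = gcd((b - 8)*(b - 3), (b - 7)*(b - 3)) = b - 3
(3) = u + 5
(4) = x^2 - 3*x - 40
(5) = gcd((z - 3)*(z + 1)*(z + 6), (z - 5)*(z + 1)*(z + 2)) = z + 1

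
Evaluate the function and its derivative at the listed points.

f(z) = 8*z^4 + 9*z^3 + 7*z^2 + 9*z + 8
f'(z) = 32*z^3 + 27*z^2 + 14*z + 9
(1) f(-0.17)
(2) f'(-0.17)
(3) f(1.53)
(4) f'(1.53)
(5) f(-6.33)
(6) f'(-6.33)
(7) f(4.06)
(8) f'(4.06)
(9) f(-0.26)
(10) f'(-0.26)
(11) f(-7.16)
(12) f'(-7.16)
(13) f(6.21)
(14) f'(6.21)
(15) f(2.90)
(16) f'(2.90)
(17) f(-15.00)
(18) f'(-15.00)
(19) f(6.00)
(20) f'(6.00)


(1) = 6.63
(2) = 7.24
(3) = 114.23
(4) = 208.23
(5) = 10792.92
(6) = -7114.12
(7) = 2935.91
(8) = 2652.45
(9) = 6.01
(10) = 6.62
(11) = 18024.16
(12) = -10453.04
(13) = 14386.70
(14) = 8800.63
(15) = 878.30
(16) = 1057.12
(17) = 376073.00
(18) = -102126.00
(19) = 12626.00
(20) = 7977.00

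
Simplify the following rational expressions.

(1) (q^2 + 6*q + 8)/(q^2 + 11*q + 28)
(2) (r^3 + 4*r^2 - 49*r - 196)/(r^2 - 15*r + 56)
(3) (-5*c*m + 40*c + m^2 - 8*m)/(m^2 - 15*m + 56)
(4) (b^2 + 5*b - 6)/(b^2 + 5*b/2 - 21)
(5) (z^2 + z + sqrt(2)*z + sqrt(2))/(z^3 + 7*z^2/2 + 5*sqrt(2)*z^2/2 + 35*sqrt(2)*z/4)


(1) = (q + 2)/(q + 7)
(2) = (r^2 + 11*r + 28)/(r - 8)
(3) = (-5*c + m)/(m - 7)
(4) = (2*b - 2)/(2*b - 7)
(5) = (4*z^2 + z*(4 + 4*sqrt(2)) + 4*sqrt(2))/(4*z^3 + z^2*(14 + 10*sqrt(2)) + 35*sqrt(2)*z)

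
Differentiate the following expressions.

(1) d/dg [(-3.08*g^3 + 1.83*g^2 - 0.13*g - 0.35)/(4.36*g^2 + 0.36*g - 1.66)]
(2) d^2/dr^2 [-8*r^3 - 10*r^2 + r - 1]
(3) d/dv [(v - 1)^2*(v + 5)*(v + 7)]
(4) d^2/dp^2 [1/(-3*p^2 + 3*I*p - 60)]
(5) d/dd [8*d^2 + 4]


(1) = (-13.4288*g^4 - 2.2176*g^3 + 16.564*g^2 - 3.0236*g + 0.3418)/(19.0096*g^4 + 3.1392*g^3 - 14.3456*g^2 - 1.1952*g + 2.7556)
(2) = -48*r - 20
(3) = 4*v^3 + 30*v^2 + 24*v - 58
(4) = 2*(p^2 - I*p - (2*p - I)^2 + 20)/(3*(p^2 - I*p + 20)^3)
(5) = 16*d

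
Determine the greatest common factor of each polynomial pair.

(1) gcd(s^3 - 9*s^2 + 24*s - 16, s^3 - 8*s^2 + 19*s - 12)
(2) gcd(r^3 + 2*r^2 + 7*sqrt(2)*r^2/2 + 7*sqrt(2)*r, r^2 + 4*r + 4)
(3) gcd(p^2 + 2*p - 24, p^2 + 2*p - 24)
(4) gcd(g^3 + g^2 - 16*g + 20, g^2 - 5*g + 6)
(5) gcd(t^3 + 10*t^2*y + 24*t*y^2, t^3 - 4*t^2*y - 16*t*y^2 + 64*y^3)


(1) = gcd((s - 4)^2*(s - 1), (s - 4)*(s - 3)*(s - 1)) = s^2 - 5*s + 4
(2) = gcd(r*(r + 2)*(r + 7*sqrt(2)/2), (r + 2)^2) = r + 2
(3) = gcd((p - 4)*(p + 6), (p - 4)*(p + 6)) = p^2 + 2*p - 24
(4) = gcd((g - 2)^2*(g + 5), (g - 3)*(g - 2)) = g - 2
(5) = gcd(t*(t + 4*y)*(t + 6*y), (t - 4*y)^2*(t + 4*y)) = t + 4*y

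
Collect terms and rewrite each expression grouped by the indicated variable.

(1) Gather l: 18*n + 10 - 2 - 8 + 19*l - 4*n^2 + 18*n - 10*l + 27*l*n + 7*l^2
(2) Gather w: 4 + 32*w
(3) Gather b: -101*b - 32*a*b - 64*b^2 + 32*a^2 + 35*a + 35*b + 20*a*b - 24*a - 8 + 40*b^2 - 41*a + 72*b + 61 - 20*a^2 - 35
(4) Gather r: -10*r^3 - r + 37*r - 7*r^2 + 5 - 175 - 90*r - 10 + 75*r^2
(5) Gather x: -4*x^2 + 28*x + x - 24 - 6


(1) = 7*l^2 + l*(27*n + 9) - 4*n^2 + 36*n
(2) = 32*w + 4
(3) = 12*a^2 - 30*a - 24*b^2 + b*(6 - 12*a) + 18
(4) = -10*r^3 + 68*r^2 - 54*r - 180
(5) = -4*x^2 + 29*x - 30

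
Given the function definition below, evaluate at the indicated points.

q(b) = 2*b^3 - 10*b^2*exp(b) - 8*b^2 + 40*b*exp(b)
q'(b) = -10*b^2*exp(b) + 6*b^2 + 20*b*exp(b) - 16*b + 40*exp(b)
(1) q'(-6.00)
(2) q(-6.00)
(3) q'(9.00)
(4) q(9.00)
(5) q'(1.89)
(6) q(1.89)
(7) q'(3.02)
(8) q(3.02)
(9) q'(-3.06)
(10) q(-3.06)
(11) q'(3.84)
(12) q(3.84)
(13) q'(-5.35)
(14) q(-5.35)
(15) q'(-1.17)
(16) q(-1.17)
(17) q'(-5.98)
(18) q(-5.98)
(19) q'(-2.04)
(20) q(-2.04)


(1) = 310.91
(2) = -721.49
(3) = -4780477.52
(4) = -3645577.77
(5) = 269.73
(6) = 248.90
(7) = 194.84
(8) = 588.58
(9) = 99.76
(10) = -142.34
(11) = -1399.25
(12) = 281.13
(13) = 255.66
(14) = -537.62
(15) = 27.84
(16) = -32.93
(17) = 309.14
(18) = -715.29
(19) = 52.09
(20) = -66.29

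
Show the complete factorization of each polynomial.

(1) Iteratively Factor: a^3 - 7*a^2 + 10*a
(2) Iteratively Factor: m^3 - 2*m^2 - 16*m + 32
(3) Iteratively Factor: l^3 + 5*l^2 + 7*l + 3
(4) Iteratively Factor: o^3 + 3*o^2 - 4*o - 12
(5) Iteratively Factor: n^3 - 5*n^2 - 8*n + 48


(1) = (a - 5)*(a^2 - 2*a) = a*(a - 5)*(a - 2)
(2) = (m + 4)*(m^2 - 6*m + 8) = (m - 2)*(m + 4)*(m - 4)
(3) = (l + 3)*(l^2 + 2*l + 1) = (l + 1)*(l + 3)*(l + 1)
(4) = (o + 2)*(o^2 + o - 6) = (o + 2)*(o + 3)*(o - 2)
(5) = (n + 3)*(n^2 - 8*n + 16) = (n - 4)*(n + 3)*(n - 4)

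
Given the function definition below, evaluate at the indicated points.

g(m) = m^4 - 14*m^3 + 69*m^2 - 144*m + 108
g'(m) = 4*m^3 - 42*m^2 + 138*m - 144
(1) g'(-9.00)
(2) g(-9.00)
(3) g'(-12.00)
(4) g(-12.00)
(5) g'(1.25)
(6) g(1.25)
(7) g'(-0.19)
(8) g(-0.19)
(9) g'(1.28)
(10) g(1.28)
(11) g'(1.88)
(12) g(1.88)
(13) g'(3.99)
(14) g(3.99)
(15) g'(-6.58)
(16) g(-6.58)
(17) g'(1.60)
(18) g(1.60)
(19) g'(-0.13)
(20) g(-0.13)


(1) = -7704.00
(2) = 23760.00
(3) = -14760.00
(4) = 56700.00
(5) = -29.31
(6) = 10.91
(7) = -171.76
(8) = 137.95
(9) = -27.78
(10) = 10.05
(11) = -6.43
(12) = 0.62
(13) = -7.94
(14) = -3.92
(15) = -4010.05
(16) = 9906.01
(17) = -14.34
(18) = 3.45
(19) = -162.66
(20) = 127.92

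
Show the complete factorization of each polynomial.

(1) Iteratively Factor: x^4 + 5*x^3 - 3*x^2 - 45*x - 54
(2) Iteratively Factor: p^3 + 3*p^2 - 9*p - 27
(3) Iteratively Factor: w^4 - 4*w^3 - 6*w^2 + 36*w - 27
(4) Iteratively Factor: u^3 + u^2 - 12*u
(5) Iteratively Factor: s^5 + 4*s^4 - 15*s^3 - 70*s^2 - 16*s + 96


(1) = (x + 3)*(x^3 + 2*x^2 - 9*x - 18) = (x - 3)*(x + 3)*(x^2 + 5*x + 6) = (x - 3)*(x + 3)^2*(x + 2)
(2) = (p + 3)*(p^2 - 9) = (p + 3)^2*(p - 3)
(3) = (w - 1)*(w^3 - 3*w^2 - 9*w + 27) = (w - 1)*(w + 3)*(w^2 - 6*w + 9) = (w - 3)*(w - 1)*(w + 3)*(w - 3)
(4) = (u + 4)*(u^2 - 3*u) = u*(u + 4)*(u - 3)
(5) = (s + 4)*(s^4 - 15*s^2 - 10*s + 24) = (s - 4)*(s + 4)*(s^3 + 4*s^2 + s - 6) = (s - 4)*(s + 2)*(s + 4)*(s^2 + 2*s - 3) = (s - 4)*(s - 1)*(s + 2)*(s + 4)*(s + 3)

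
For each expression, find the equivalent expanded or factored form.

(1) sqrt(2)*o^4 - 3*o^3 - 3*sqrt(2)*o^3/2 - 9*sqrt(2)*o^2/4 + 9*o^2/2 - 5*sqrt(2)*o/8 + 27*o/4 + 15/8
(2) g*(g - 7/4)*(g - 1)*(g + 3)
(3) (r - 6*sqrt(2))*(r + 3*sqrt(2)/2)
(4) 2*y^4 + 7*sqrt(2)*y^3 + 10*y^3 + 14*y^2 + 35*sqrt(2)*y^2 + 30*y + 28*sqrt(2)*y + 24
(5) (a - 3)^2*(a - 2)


(1) = (o - 5/2)*(o + 1/2)*(o - 3*sqrt(2)/2)*(sqrt(2)*o + sqrt(2)/2)
(2) = g^4 + g^3/4 - 13*g^2/2 + 21*g/4
(3) = r^2 - 9*sqrt(2)*r/2 - 18
(4) = (y + 4)*(y + 3*sqrt(2))*(sqrt(2)*y + 1)*(sqrt(2)*y + sqrt(2))
(5) = a^3 - 8*a^2 + 21*a - 18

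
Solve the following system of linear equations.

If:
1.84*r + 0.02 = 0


Then:
r = -0.01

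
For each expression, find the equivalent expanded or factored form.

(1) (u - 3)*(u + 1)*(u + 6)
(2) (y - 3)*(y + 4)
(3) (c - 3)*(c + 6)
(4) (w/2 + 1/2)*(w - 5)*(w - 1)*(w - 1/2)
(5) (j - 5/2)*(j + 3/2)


(1) = u^3 + 4*u^2 - 15*u - 18
(2) = y^2 + y - 12
(3) = c^2 + 3*c - 18
(4) = w^4/2 - 11*w^3/4 + 3*w^2/4 + 11*w/4 - 5/4
(5) = j^2 - j - 15/4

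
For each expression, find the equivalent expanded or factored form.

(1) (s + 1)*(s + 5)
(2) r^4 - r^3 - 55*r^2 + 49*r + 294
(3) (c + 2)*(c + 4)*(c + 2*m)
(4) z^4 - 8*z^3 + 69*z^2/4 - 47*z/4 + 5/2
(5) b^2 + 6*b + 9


(1) = s^2 + 6*s + 5
(2) = (r - 7)*(r - 3)*(r + 2)*(r + 7)
(3) = c^3 + 2*c^2*m + 6*c^2 + 12*c*m + 8*c + 16*m
(4) = (z - 5)*(z - 2)*(z - 1/2)^2
(5) = (b + 3)^2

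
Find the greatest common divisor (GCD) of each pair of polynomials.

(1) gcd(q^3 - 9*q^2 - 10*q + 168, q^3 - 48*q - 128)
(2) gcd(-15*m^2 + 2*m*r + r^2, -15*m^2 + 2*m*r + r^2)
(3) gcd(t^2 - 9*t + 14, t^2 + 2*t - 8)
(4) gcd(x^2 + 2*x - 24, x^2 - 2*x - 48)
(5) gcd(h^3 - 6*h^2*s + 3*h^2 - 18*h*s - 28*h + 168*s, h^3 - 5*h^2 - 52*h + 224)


(1) = q + 4
(2) = gcd((-3*m + r)*(5*m + r), (-3*m + r)*(5*m + r)) = -15*m^2 + 2*m*r + r^2
(3) = gcd((t - 7)*(t - 2), (t - 2)*(t + 4)) = t - 2
(4) = x + 6
(5) = h^2 + 3*h - 28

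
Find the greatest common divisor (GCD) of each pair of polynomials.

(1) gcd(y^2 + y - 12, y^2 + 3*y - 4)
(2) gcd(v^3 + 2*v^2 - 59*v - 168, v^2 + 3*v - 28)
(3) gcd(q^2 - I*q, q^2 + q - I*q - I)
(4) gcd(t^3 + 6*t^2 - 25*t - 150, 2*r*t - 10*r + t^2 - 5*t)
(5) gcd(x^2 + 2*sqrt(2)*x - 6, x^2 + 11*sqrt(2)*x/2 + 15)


(1) = gcd((y - 3)*(y + 4), (y - 1)*(y + 4)) = y + 4
(2) = v + 7
(3) = gcd(q*(q - I), (q + 1)*(q - I)) = q - I
(4) = t - 5
(5) = x + 3*sqrt(2)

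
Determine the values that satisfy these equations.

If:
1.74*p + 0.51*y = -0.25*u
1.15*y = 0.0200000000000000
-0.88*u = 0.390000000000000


Then:
p = 0.06
u = -0.44
y = 0.02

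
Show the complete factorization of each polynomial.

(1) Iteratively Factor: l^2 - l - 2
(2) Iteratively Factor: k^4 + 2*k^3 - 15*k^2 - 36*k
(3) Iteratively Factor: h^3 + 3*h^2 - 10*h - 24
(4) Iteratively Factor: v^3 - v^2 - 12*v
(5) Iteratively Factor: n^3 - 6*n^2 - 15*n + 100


(1) = (l + 1)*(l - 2)
(2) = (k + 3)*(k^3 - k^2 - 12*k) = (k - 4)*(k + 3)*(k^2 + 3*k) = (k - 4)*(k + 3)^2*(k)
(3) = (h + 2)*(h^2 + h - 12) = (h - 3)*(h + 2)*(h + 4)
(4) = (v + 3)*(v^2 - 4*v) = v*(v + 3)*(v - 4)
(5) = (n + 4)*(n^2 - 10*n + 25) = (n - 5)*(n + 4)*(n - 5)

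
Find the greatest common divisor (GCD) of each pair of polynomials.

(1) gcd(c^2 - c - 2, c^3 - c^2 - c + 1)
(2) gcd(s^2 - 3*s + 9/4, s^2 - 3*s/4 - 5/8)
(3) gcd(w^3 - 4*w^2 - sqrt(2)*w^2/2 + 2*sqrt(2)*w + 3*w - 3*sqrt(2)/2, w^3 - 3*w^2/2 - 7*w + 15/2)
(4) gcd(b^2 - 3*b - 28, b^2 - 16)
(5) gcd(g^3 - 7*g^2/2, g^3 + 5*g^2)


(1) = c + 1
(2) = 1
(3) = gcd((w - 3)*(w - 1)*(w - sqrt(2)/2), (w - 3)*(w - 1)*(w + 5/2)) = w^2 - 4*w + 3
(4) = gcd((b - 7)*(b + 4), (b - 4)*(b + 4)) = b + 4
(5) = g^2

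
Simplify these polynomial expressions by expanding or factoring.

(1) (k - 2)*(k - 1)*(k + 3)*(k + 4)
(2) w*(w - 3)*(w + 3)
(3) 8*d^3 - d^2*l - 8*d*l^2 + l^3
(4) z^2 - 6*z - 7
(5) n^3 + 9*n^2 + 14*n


(1) = k^4 + 4*k^3 - 7*k^2 - 22*k + 24
(2) = w^3 - 9*w
(3) = (-8*d + l)*(-d + l)*(d + l)
(4) = (z - 7)*(z + 1)
(5) = n*(n + 2)*(n + 7)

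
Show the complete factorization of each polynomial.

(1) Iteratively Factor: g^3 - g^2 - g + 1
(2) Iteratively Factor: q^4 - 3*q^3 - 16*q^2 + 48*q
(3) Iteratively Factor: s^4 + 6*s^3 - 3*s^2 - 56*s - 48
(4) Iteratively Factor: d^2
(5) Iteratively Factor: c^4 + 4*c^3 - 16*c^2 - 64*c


(1) = (g + 1)*(g^2 - 2*g + 1) = (g - 1)*(g + 1)*(g - 1)
(2) = (q - 3)*(q^3 - 16*q) = (q - 4)*(q - 3)*(q^2 + 4*q) = q*(q - 4)*(q - 3)*(q + 4)
(3) = (s + 1)*(s^3 + 5*s^2 - 8*s - 48) = (s + 1)*(s + 4)*(s^2 + s - 12) = (s - 3)*(s + 1)*(s + 4)*(s + 4)
(4) = (d)*(d)
(5) = (c)*(c^3 + 4*c^2 - 16*c - 64) = c*(c - 4)*(c^2 + 8*c + 16) = c*(c - 4)*(c + 4)*(c + 4)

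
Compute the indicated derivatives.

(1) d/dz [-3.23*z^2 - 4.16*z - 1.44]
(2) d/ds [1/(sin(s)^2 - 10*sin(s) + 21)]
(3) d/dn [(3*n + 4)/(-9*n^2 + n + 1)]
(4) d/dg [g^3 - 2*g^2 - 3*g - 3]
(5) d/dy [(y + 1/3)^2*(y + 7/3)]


(1) = -6.46*z - 4.16
(2) = 2*(5 - sin(s))*cos(s)/(sin(s)^2 - 10*sin(s) + 21)^2
(3) = (-27*n^2 + 3*n + (3*n + 4)*(18*n - 1) + 3)/(-9*n^2 + n + 1)^2
(4) = 3*g^2 - 4*g - 3
(5) = (y + 1/3)*(3*y + 5)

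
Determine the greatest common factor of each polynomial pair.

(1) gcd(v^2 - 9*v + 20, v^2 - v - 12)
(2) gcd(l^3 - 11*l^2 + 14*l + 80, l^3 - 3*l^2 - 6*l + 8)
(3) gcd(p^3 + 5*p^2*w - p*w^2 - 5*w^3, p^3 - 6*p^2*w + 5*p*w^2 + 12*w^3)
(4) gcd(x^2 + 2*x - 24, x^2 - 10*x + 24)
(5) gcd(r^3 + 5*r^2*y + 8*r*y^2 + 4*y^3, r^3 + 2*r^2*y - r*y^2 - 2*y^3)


(1) = v - 4
(2) = l + 2
(3) = gcd((p - w)*(p + w)*(p + 5*w), (p - 4*w)*(p - 3*w)*(p + w)) = p + w
(4) = gcd((x - 4)*(x + 6), (x - 6)*(x - 4)) = x - 4
(5) = gcd((r + y)*(r + 2*y)^2, (r - y)*(r + y)*(r + 2*y)) = r^2 + 3*r*y + 2*y^2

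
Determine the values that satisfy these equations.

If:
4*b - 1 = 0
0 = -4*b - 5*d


Then:
b = 1/4
d = -1/5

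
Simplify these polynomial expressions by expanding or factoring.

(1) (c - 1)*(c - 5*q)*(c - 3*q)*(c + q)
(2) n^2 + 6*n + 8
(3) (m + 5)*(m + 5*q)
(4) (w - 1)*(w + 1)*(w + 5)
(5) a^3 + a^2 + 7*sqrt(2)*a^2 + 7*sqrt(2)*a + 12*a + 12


(1) = c^4 - 7*c^3*q - c^3 + 7*c^2*q^2 + 7*c^2*q + 15*c*q^3 - 7*c*q^2 - 15*q^3
(2) = (n + 2)*(n + 4)
(3) = m^2 + 5*m*q + 5*m + 25*q
(4) = w^3 + 5*w^2 - w - 5
(5) = (a + 1)*(a + sqrt(2))*(a + 6*sqrt(2))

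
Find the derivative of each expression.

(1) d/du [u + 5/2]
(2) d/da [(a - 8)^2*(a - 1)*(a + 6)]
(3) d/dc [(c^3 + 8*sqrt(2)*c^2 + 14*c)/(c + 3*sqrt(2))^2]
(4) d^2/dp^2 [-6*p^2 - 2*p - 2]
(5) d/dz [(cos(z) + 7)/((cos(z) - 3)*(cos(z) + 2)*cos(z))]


(1) = 1
(2) = 4*a^3 - 33*a^2 - 44*a + 416
(3) = (c^3 + 9*sqrt(2)*c^2 + 82*c + 42*sqrt(2))/(c^3 + 9*sqrt(2)*c^2 + 54*c + 54*sqrt(2))
(4) = -12
(5) = 2*(cos(z)^3 + 10*cos(z)^2 - 7*cos(z) - 21)*sin(z)/((cos(z) - 3)^2*(cos(z) + 2)^2*cos(z)^2)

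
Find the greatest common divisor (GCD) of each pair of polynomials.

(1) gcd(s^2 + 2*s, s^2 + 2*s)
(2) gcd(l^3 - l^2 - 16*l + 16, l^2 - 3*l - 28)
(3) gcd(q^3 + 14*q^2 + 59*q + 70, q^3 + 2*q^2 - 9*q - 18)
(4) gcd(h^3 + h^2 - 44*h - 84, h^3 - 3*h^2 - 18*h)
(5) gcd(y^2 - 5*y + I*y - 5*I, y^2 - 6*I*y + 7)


(1) = gcd(s*(s + 2), s*(s + 2)) = s^2 + 2*s
(2) = gcd((l - 4)*(l - 1)*(l + 4), (l - 7)*(l + 4)) = l + 4
(3) = q + 2
(4) = gcd((h - 7)*(h + 2)*(h + 6), h*(h - 6)*(h + 3)) = 1
(5) = y + I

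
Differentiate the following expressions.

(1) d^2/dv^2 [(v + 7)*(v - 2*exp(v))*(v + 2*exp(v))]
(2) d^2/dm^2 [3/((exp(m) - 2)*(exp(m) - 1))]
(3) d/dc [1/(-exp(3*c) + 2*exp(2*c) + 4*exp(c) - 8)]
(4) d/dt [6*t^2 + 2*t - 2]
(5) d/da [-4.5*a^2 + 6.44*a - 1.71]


(1) = -16*v*exp(2*v) + 6*v - 128*exp(2*v) + 14
(2) = 3*(4*exp(3*m) - 9*exp(2*m) + exp(m) + 6)*exp(m)/(exp(6*m) - 9*exp(5*m) + 33*exp(4*m) - 63*exp(3*m) + 66*exp(2*m) - 36*exp(m) + 8)
(3) = (3*exp(2*c) - 4*exp(c) - 4)*exp(c)/(exp(3*c) - 2*exp(2*c) - 4*exp(c) + 8)^2
(4) = 12*t + 2
(5) = 6.44 - 9.0*a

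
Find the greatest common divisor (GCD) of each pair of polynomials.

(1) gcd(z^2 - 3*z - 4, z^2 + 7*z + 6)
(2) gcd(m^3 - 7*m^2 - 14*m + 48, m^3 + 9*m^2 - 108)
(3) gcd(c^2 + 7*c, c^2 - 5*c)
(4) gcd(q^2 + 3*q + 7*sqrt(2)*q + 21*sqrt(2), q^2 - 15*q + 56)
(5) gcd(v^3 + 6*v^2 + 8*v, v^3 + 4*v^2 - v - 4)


(1) = z + 1
(2) = 1
(3) = gcd(c*(c + 7), c*(c - 5)) = c
(4) = 1
(5) = v + 4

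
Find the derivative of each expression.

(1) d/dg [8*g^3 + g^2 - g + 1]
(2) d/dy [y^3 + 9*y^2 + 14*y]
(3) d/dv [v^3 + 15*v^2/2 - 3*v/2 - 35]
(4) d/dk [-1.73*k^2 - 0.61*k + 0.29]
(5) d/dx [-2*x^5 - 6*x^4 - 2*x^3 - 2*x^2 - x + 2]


(1) = 24*g^2 + 2*g - 1
(2) = 3*y^2 + 18*y + 14
(3) = 3*v^2 + 15*v - 3/2
(4) = -3.46*k - 0.61
(5) = -10*x^4 - 24*x^3 - 6*x^2 - 4*x - 1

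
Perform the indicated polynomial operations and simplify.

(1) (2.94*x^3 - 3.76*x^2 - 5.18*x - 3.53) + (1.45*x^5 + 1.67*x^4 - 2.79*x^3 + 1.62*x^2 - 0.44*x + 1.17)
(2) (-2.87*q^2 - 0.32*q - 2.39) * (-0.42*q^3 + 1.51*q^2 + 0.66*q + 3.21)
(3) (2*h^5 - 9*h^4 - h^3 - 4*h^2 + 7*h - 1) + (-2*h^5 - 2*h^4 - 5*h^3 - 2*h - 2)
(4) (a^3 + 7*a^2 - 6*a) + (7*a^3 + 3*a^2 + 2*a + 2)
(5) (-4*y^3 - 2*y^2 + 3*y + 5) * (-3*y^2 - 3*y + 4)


(1) = 1.45*x^5 + 1.67*x^4 + 0.15*x^3 - 2.14*x^2 - 5.62*x - 2.36
(2) = 1.2054*q^5 - 4.1993*q^4 - 1.3736*q^3 - 13.0328*q^2 - 2.6046*q - 7.6719
(3) = -11*h^4 - 6*h^3 - 4*h^2 + 5*h - 3
(4) = 8*a^3 + 10*a^2 - 4*a + 2
(5) = 12*y^5 + 18*y^4 - 19*y^3 - 32*y^2 - 3*y + 20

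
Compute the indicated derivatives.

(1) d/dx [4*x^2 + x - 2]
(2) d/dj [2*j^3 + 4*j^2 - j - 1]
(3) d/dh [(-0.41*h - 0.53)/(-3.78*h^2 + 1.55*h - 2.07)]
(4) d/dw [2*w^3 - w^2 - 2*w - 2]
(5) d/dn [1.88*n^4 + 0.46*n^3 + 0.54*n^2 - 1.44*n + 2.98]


(1) = 8*x + 1
(2) = 6*j^2 + 8*j - 1
(3) = (-1.5498*h^2 - 4.0068*h + 1.6702)/(14.2884*h^4 - 11.718*h^3 + 18.0517*h^2 - 6.417*h + 4.2849)
(4) = 6*w^2 - 2*w - 2
(5) = 7.52*n^3 + 1.38*n^2 + 1.08*n - 1.44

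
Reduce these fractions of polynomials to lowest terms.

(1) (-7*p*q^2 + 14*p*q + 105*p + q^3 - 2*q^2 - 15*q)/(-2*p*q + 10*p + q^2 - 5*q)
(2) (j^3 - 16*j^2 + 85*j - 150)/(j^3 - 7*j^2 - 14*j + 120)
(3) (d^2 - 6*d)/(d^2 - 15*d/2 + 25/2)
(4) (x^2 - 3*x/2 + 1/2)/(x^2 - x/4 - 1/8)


(1) = (7*p*q + 21*p - q^2 - 3*q)/(2*p - q)
(2) = (j - 5)/(j + 4)
(3) = (2*d^2 - 12*d)/(2*d^2 - 15*d + 25)
(4) = (4*x - 4)/(4*x + 1)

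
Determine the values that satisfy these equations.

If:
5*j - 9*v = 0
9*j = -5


Then:
j = -5/9
v = -25/81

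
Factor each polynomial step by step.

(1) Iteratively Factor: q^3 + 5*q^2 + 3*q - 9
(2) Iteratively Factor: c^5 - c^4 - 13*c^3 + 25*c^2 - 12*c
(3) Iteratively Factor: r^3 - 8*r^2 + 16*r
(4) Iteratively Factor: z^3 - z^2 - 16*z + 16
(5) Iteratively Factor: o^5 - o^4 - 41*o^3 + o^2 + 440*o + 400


(1) = (q - 1)*(q^2 + 6*q + 9) = (q - 1)*(q + 3)*(q + 3)
(2) = (c - 1)*(c^4 - 13*c^2 + 12*c) = (c - 1)^2*(c^3 + c^2 - 12*c) = (c - 1)^2*(c + 4)*(c^2 - 3*c) = c*(c - 1)^2*(c + 4)*(c - 3)
(3) = (r - 4)*(r^2 - 4*r) = r*(r - 4)*(r - 4)
(4) = (z - 1)*(z^2 - 16) = (z - 1)*(z + 4)*(z - 4)
(5) = (o - 5)*(o^4 + 4*o^3 - 21*o^2 - 104*o - 80) = (o - 5)*(o + 1)*(o^3 + 3*o^2 - 24*o - 80) = (o - 5)^2*(o + 1)*(o^2 + 8*o + 16) = (o - 5)^2*(o + 1)*(o + 4)*(o + 4)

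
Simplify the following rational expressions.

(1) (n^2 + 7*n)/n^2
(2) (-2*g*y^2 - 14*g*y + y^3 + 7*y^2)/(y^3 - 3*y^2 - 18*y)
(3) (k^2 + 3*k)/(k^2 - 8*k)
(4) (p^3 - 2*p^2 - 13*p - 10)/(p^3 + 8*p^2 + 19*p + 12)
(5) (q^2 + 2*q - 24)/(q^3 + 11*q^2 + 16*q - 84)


(1) = (n + 7)/n
(2) = (-2*g*y - 14*g + y^2 + 7*y)/(y^2 - 3*y - 18)
(3) = (k + 3)/(k - 8)
(4) = (p^2 - 3*p - 10)/(p^2 + 7*p + 12)
(5) = (q - 4)/(q^2 + 5*q - 14)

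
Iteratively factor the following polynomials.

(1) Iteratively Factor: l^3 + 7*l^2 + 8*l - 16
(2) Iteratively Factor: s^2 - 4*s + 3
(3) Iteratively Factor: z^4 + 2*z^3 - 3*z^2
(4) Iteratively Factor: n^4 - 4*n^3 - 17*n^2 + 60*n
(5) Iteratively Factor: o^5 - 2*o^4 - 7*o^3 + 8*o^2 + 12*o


(1) = (l - 1)*(l^2 + 8*l + 16) = (l - 1)*(l + 4)*(l + 4)
(2) = (s - 3)*(s - 1)
(3) = (z)*(z^3 + 2*z^2 - 3*z) = z*(z + 3)*(z^2 - z) = z^2*(z + 3)*(z - 1)
(4) = (n)*(n^3 - 4*n^2 - 17*n + 60) = n*(n - 3)*(n^2 - n - 20) = n*(n - 3)*(n + 4)*(n - 5)
(5) = (o + 1)*(o^4 - 3*o^3 - 4*o^2 + 12*o) = (o - 3)*(o + 1)*(o^3 - 4*o) = (o - 3)*(o - 2)*(o + 1)*(o^2 + 2*o) = (o - 3)*(o - 2)*(o + 1)*(o + 2)*(o)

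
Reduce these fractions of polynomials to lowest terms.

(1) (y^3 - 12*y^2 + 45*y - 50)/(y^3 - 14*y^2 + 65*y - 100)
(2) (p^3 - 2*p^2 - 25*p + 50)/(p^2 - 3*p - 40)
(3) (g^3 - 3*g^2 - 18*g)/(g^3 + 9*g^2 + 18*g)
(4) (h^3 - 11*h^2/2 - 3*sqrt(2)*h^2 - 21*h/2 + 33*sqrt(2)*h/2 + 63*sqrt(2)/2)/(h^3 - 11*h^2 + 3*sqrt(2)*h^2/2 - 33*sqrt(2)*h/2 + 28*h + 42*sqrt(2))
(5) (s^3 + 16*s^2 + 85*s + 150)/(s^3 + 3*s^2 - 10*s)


(1) = (y - 2)/(y - 4)
(2) = (p^2 - 7*p + 10)/(p - 8)
(3) = (g - 6)/(g + 6)
(4) = (4*h^2 + h*(6 - 12*sqrt(2)) - 18*sqrt(2))/(4*h^2 + h*(-16 + 6*sqrt(2)) - 24*sqrt(2))
(5) = (s^2 + 11*s + 30)/(s^2 - 2*s)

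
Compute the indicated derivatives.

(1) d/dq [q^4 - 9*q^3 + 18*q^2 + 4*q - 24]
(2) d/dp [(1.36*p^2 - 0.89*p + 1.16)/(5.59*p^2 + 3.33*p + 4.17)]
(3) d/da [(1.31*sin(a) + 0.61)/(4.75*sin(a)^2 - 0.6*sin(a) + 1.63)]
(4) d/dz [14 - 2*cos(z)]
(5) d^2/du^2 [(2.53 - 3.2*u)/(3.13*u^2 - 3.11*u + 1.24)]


(1) = 4*q^3 - 27*q^2 + 36*q + 4
(2) = (9.5039*p^2 - 1.6264*p - 7.5741)/(31.2481*p^4 + 37.2294*p^3 + 57.7095*p^2 + 27.7722*p + 17.3889)
(3) = (-6.2225*sin(a)^2 - 5.795*sin(a) + 2.5013)*cos(a)/(22.5625*sin(a)^4 - 5.7*sin(a)^3 + 15.845*sin(a)^2 - 1.956*sin(a) + 2.6569)
(4) = 2*sin(z)
(5) = (-(3.2*u - 2.53)*(6.26*u - 3.11)*(12.52*u - 6.22) + (60.096*u - 35.7418)*(3.13*u^2 - 3.11*u + 1.24))/(3.13*u^2 - 3.11*u + 1.24)^3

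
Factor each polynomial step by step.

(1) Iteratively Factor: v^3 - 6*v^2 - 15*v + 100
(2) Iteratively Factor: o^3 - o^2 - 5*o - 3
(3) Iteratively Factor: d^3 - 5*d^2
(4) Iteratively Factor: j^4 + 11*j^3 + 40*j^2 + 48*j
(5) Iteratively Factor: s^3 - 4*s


(1) = (v + 4)*(v^2 - 10*v + 25) = (v - 5)*(v + 4)*(v - 5)
(2) = (o + 1)*(o^2 - 2*o - 3) = (o - 3)*(o + 1)*(o + 1)
(3) = (d)*(d^2 - 5*d) = d^2*(d - 5)
(4) = (j)*(j^3 + 11*j^2 + 40*j + 48) = j*(j + 4)*(j^2 + 7*j + 12) = j*(j + 3)*(j + 4)*(j + 4)
(5) = (s)*(s^2 - 4) = s*(s - 2)*(s + 2)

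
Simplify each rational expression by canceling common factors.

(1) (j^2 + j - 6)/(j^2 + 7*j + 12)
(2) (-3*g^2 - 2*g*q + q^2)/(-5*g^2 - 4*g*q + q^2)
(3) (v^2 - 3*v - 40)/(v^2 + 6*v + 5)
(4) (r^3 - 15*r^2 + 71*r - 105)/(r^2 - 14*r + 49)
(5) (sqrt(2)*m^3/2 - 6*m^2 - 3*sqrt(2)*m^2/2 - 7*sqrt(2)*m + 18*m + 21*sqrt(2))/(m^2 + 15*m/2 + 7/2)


(1) = (j - 2)/(j + 4)
(2) = (-3*g + q)/(-5*g + q)
(3) = (v - 8)/(v + 1)
(4) = (r^2 - 8*r + 15)/(r - 7)
(5) = (2*sqrt(2)*m^3 + m^2*(-24 - 6*sqrt(2)) + m*(72 - 28*sqrt(2)) + 84*sqrt(2))/(4*m^2 + 30*m + 14)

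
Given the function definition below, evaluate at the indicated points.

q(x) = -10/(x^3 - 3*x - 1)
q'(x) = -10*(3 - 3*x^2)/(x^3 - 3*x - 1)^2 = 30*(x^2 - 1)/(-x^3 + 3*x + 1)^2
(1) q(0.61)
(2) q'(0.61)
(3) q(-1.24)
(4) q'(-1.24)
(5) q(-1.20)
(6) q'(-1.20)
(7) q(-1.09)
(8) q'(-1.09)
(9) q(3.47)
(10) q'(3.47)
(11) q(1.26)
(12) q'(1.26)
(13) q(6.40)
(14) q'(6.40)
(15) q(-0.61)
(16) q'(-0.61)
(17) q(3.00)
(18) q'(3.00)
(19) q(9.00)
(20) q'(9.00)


(1) = 3.84
(2) = -2.78
(3) = -12.29
(4) = 24.38
(5) = -11.47
(6) = 17.36
(7) = -10.26
(8) = 5.94
(9) = -0.33
(10) = 0.36
(11) = 3.60
(12) = 2.28
(13) = -0.04
(14) = 0.02
(15) = -16.58
(16) = -51.80
(17) = -0.59
(18) = 0.83
(19) = -0.01
(20) = 0.00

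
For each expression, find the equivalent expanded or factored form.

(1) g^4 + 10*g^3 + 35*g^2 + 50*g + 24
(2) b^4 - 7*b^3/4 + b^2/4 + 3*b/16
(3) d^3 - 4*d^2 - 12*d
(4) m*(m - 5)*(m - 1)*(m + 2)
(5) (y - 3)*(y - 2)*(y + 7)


(1) = (g + 1)*(g + 2)*(g + 3)*(g + 4)
(2) = b*(b - 3/2)*(b - 1/2)*(b + 1/4)
(3) = d*(d - 6)*(d + 2)
(4) = m^4 - 4*m^3 - 7*m^2 + 10*m
(5) = y^3 + 2*y^2 - 29*y + 42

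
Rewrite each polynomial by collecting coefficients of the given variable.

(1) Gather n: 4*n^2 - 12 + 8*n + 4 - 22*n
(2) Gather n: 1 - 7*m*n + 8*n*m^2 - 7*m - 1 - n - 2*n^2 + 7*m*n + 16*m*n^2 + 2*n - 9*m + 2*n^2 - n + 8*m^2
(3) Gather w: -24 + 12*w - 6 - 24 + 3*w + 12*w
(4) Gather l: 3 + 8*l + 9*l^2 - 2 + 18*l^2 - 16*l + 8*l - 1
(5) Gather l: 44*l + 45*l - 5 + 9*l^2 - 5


(1) = 4*n^2 - 14*n - 8
(2) = 8*m^2*n + 8*m^2 + 16*m*n^2 - 16*m
(3) = 27*w - 54
(4) = 27*l^2
(5) = 9*l^2 + 89*l - 10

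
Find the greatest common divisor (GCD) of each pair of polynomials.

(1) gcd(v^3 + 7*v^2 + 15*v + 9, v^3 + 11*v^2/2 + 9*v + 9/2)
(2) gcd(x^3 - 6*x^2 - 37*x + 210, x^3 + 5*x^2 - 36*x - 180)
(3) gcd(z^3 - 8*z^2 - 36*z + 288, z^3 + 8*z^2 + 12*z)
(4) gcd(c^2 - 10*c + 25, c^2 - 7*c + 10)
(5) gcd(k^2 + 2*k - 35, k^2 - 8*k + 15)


(1) = gcd((v + 1)*(v + 3)^2, (v + 1)*(v + 3/2)*(v + 3)) = v^2 + 4*v + 3
(2) = x + 6
(3) = z + 6
(4) = gcd((c - 5)^2, (c - 5)*(c - 2)) = c - 5
(5) = gcd((k - 5)*(k + 7), (k - 5)*(k - 3)) = k - 5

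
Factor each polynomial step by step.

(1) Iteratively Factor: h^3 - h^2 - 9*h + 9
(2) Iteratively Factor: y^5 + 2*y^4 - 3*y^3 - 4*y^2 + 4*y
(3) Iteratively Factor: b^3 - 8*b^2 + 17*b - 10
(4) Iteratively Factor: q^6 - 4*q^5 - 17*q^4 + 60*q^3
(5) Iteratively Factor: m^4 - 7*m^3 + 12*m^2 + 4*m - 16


(1) = (h - 1)*(h^2 - 9) = (h - 1)*(h + 3)*(h - 3)
(2) = (y - 1)*(y^4 + 3*y^3 - 4*y) = (y - 1)*(y + 2)*(y^3 + y^2 - 2*y) = y*(y - 1)*(y + 2)*(y^2 + y - 2) = y*(y - 1)^2*(y + 2)*(y + 2)
(3) = (b - 1)*(b^2 - 7*b + 10) = (b - 2)*(b - 1)*(b - 5)
(4) = (q)*(q^5 - 4*q^4 - 17*q^3 + 60*q^2) = q*(q - 3)*(q^4 - q^3 - 20*q^2) = q*(q - 3)*(q + 4)*(q^3 - 5*q^2) = q*(q - 5)*(q - 3)*(q + 4)*(q^2) = q^2*(q - 5)*(q - 3)*(q + 4)*(q)
(5) = (m + 1)*(m^3 - 8*m^2 + 20*m - 16) = (m - 4)*(m + 1)*(m^2 - 4*m + 4) = (m - 4)*(m - 2)*(m + 1)*(m - 2)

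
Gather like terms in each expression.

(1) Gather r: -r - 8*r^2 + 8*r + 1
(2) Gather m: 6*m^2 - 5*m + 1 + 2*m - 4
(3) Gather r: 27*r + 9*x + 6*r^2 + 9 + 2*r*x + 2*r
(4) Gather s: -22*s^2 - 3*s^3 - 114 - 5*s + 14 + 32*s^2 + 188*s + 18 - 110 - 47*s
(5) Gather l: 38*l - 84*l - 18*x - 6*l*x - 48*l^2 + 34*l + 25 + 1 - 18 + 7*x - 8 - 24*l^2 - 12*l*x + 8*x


(1) = -8*r^2 + 7*r + 1
(2) = 6*m^2 - 3*m - 3
(3) = 6*r^2 + r*(2*x + 29) + 9*x + 9
(4) = -3*s^3 + 10*s^2 + 136*s - 192
(5) = -72*l^2 + l*(-18*x - 12) - 3*x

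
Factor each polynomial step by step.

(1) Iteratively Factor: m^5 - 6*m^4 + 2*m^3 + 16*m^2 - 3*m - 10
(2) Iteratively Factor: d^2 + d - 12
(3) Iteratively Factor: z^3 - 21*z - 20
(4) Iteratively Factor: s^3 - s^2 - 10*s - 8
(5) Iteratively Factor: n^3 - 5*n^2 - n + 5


(1) = (m + 1)*(m^4 - 7*m^3 + 9*m^2 + 7*m - 10) = (m - 5)*(m + 1)*(m^3 - 2*m^2 - m + 2) = (m - 5)*(m - 2)*(m + 1)*(m^2 - 1) = (m - 5)*(m - 2)*(m - 1)*(m + 1)*(m + 1)
(2) = (d + 4)*(d - 3)
(3) = (z - 5)*(z^2 + 5*z + 4) = (z - 5)*(z + 4)*(z + 1)
(4) = (s - 4)*(s^2 + 3*s + 2) = (s - 4)*(s + 2)*(s + 1)
(5) = (n - 5)*(n^2 - 1) = (n - 5)*(n + 1)*(n - 1)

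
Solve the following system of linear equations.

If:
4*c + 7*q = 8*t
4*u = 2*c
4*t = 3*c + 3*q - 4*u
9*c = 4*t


Then:
c = 0
q = 0
t = 0
u = 0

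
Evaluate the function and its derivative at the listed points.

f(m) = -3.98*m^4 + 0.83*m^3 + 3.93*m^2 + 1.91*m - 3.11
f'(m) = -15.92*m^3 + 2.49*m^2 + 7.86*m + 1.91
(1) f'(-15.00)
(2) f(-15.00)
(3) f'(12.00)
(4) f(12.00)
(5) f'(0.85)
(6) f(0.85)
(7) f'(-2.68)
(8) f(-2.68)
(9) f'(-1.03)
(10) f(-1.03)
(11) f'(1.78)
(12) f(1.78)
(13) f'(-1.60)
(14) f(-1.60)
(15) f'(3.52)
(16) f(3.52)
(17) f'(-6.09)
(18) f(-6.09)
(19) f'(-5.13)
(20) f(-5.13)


(1) = 54174.26
(2) = -203436.26
(3) = -27054.97
(4) = -80509.31
(5) = 0.61
(6) = -0.21
(7) = 305.17
(8) = -201.29
(9) = 13.85
(10) = -6.29
(11) = -65.99
(12) = -22.53
(13) = 60.92
(14) = -25.59
(15) = -633.91
(16) = -522.51
(17) = 3642.19
(18) = -5531.05
(19) = 2176.41
(20) = -2778.00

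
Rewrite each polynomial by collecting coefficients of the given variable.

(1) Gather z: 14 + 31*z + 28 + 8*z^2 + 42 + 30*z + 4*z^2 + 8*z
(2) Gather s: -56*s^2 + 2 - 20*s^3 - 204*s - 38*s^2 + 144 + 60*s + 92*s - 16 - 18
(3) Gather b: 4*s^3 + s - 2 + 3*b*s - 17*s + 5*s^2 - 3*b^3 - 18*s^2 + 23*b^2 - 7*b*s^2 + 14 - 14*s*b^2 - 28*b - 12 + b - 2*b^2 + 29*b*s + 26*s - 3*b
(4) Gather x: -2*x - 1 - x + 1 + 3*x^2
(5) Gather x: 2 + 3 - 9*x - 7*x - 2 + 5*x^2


(1) = 12*z^2 + 69*z + 84
(2) = -20*s^3 - 94*s^2 - 52*s + 112
(3) = -3*b^3 + b^2*(21 - 14*s) + b*(-7*s^2 + 32*s - 30) + 4*s^3 - 13*s^2 + 10*s
(4) = 3*x^2 - 3*x
(5) = 5*x^2 - 16*x + 3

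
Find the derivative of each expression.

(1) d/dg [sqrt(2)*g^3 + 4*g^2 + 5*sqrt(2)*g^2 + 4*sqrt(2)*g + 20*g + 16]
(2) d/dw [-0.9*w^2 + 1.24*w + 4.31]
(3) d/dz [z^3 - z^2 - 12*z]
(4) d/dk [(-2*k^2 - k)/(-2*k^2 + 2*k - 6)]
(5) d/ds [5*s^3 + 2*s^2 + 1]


(1) = 3*sqrt(2)*g^2 + 8*g + 10*sqrt(2)*g + 4*sqrt(2) + 20
(2) = 1.24 - 1.8*w
(3) = 3*z^2 - 2*z - 12
(4) = 3*(-k^2 + 4*k + 1)/(2*(k^4 - 2*k^3 + 7*k^2 - 6*k + 9))
(5) = s*(15*s + 4)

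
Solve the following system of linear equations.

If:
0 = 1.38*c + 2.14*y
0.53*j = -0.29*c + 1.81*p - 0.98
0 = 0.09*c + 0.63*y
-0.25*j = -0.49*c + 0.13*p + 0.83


Then:
c = 0.00
j = -3.13
p = -0.37
y = 0.00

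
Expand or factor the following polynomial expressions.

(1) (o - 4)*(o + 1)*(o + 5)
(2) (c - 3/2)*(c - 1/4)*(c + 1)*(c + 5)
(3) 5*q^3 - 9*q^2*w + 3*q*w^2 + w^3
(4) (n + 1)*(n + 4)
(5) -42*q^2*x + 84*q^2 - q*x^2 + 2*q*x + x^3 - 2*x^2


(1) = o^3 + 2*o^2 - 19*o - 20
(2) = c^4 + 17*c^3/4 - 41*c^2/8 - 13*c/2 + 15/8
(3) = (-q + w)^2*(5*q + w)
(4) = n^2 + 5*n + 4
(5) = (-7*q + x)*(6*q + x)*(x - 2)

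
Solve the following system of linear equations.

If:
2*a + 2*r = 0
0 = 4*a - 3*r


Then:
a = 0
r = 0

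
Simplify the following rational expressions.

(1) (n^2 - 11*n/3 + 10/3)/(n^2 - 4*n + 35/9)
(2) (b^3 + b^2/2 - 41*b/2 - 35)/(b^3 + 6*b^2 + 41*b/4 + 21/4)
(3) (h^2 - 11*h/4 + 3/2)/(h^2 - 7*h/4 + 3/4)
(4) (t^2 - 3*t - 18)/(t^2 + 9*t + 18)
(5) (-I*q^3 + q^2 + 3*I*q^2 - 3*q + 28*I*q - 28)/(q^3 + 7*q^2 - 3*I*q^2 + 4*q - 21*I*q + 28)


(1) = (3*n - 6)/(3*n - 7)
(2) = (2*b^2 - 6*b - 20)/(2*b^2 + 5*b + 3)
(3) = (h - 2)/(h - 1)
(4) = (t - 6)/(t + 6)
(5) = (-I*q^2 + 3*I*q + 28*I)/(q^2 + q*(7 - 4*I) - 28*I)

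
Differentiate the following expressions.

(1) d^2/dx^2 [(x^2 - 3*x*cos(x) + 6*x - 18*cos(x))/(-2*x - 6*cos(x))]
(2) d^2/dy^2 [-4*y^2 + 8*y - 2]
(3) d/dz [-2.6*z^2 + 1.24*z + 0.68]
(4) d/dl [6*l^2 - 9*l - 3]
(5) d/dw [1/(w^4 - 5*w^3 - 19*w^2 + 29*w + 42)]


(1) = 3*(-x^3*cos(x) - 6*x^2*cos(x) + 3*x^2*cos(2*x)/2 - 9*x^2/2 + 12*x*sin(x) - 6*x*sin(2*x) + 9*x*cos(2*x) - 27*x - 18*sin(2*x) + 12*cos(x) - 3*cos(2*x) - 3)/(x + 3*cos(x))^3
(2) = -8
(3) = 1.24 - 5.2*z
(4) = 12*l - 9
(5) = (-4*w^3 + 15*w^2 + 38*w - 29)/(w^4 - 5*w^3 - 19*w^2 + 29*w + 42)^2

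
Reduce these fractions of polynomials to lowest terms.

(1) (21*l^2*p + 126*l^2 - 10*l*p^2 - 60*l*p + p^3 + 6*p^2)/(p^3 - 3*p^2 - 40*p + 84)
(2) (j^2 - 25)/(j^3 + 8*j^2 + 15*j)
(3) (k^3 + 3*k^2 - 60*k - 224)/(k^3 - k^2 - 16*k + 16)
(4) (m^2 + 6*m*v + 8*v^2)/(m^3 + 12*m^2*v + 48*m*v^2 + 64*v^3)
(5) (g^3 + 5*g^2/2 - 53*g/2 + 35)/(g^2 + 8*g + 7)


(1) = (21*l^2 - 10*l*p + p^2)/(p^2 - 9*p + 14)
(2) = (j - 5)/(j^2 + 3*j)
(3) = (k^2 - k - 56)/(k^2 - 5*k + 4)
(4) = (m + 2*v)/(m^2 + 8*m*v + 16*v^2)
(5) = (2*g^2 - 9*g + 10)/(2*g + 2)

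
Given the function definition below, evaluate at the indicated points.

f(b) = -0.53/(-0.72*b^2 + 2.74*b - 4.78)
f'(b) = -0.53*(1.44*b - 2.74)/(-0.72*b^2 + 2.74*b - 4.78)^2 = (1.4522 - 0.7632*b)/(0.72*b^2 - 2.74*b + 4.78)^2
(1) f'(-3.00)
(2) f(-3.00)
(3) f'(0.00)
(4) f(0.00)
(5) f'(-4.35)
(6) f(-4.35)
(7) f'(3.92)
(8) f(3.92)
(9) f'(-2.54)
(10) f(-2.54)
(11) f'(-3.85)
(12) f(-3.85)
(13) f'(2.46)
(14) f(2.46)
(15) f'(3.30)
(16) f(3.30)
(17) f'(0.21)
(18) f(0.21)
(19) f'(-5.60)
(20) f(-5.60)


(1) = 0.01
(2) = 0.03
(3) = 0.06
(4) = 0.11
(5) = 0.01
(6) = 0.02
(7) = -0.06
(8) = 0.10
(9) = 0.01
(10) = 0.03
(11) = 0.01
(12) = 0.02
(13) = -0.07
(14) = 0.22
(15) = -0.08
(16) = 0.15
(17) = 0.07
(18) = 0.13
(19) = 0.00
(20) = 0.01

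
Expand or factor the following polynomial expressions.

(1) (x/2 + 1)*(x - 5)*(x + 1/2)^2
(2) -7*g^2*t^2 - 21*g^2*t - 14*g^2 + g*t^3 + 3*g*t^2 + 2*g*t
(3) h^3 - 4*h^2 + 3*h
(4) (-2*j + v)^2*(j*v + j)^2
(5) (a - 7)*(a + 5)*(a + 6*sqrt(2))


(1) = x^4/2 - x^3 - 51*x^2/8 - 43*x/8 - 5/4
(2) = (-7*g + t)*(t + 2)*(g*t + g)
(3) = h*(h - 3)*(h - 1)
(4) = 4*j^4*v^2 + 8*j^4*v + 4*j^4 - 4*j^3*v^3 - 8*j^3*v^2 - 4*j^3*v + j^2*v^4 + 2*j^2*v^3 + j^2*v^2
(5) = a^3 - 2*a^2 + 6*sqrt(2)*a^2 - 35*a - 12*sqrt(2)*a - 210*sqrt(2)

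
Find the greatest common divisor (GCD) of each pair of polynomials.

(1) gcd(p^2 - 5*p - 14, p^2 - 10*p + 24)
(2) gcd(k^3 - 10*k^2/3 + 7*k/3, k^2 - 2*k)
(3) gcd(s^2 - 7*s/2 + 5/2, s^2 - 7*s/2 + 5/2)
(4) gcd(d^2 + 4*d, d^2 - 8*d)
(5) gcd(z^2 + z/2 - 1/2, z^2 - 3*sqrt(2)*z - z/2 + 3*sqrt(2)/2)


(1) = 1
(2) = gcd(k*(k - 7/3)*(k - 1), k*(k - 2)) = k
(3) = gcd((s - 5/2)*(s - 1), (s - 5/2)*(s - 1)) = s^2 - 7*s/2 + 5/2
(4) = d
(5) = z - 1/2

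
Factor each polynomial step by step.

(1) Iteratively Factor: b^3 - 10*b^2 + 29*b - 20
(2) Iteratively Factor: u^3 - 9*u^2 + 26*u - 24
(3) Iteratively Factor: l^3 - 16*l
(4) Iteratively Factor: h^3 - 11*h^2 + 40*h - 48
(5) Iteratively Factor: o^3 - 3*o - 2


(1) = (b - 1)*(b^2 - 9*b + 20) = (b - 5)*(b - 1)*(b - 4)
(2) = (u - 2)*(u^2 - 7*u + 12) = (u - 3)*(u - 2)*(u - 4)
(3) = (l + 4)*(l^2 - 4*l) = l*(l + 4)*(l - 4)
(4) = (h - 3)*(h^2 - 8*h + 16) = (h - 4)*(h - 3)*(h - 4)
(5) = (o + 1)*(o^2 - o - 2) = (o + 1)^2*(o - 2)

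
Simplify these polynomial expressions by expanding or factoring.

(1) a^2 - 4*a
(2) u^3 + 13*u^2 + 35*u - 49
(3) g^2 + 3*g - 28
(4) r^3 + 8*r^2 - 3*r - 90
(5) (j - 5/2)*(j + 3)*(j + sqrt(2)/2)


(1) = a*(a - 4)
(2) = (u - 1)*(u + 7)^2
(3) = (g - 4)*(g + 7)
(4) = (r - 3)*(r + 5)*(r + 6)
(5) = j^3 + j^2/2 + sqrt(2)*j^2/2 - 15*j/2 + sqrt(2)*j/4 - 15*sqrt(2)/4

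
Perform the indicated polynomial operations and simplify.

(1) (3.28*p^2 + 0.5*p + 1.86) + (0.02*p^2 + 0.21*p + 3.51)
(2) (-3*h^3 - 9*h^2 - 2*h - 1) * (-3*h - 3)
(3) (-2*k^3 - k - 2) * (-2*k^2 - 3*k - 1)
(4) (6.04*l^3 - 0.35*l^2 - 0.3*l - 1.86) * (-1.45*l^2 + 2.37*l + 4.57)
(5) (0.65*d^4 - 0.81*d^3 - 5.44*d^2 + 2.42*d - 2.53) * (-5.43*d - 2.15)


(1) = 3.3*p^2 + 0.71*p + 5.37
(2) = 9*h^4 + 36*h^3 + 33*h^2 + 9*h + 3
(3) = 4*k^5 + 6*k^4 + 4*k^3 + 7*k^2 + 7*k + 2
(4) = -8.758*l^5 + 14.8223*l^4 + 27.2083*l^3 + 0.3865*l^2 - 5.7792*l - 8.5002
(5) = -3.5295*d^5 + 3.0008*d^4 + 31.2807*d^3 - 1.4446*d^2 + 8.5349*d + 5.4395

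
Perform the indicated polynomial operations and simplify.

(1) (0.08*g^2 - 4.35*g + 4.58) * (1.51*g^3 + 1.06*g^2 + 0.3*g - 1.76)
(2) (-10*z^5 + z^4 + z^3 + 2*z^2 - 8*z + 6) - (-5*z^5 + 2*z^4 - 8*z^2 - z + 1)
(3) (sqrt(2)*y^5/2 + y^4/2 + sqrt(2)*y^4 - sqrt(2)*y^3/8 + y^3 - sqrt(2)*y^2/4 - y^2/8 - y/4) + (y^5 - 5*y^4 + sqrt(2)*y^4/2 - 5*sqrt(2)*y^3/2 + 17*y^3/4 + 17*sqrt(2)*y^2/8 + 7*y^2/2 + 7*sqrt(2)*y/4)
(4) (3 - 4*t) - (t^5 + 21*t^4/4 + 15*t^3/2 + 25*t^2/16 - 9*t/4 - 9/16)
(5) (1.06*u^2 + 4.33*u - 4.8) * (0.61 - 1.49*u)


(1) = 0.1208*g^5 - 6.4837*g^4 + 2.3288*g^3 + 3.409*g^2 + 9.03*g - 8.0608
(2) = -5*z^5 - z^4 + z^3 + 10*z^2 - 7*z + 5
(3) = sqrt(2)*y^5/2 + y^5 - 9*y^4/2 + 3*sqrt(2)*y^4/2 - 21*sqrt(2)*y^3/8 + 21*y^3/4 + 15*sqrt(2)*y^2/8 + 27*y^2/8 - y/4 + 7*sqrt(2)*y/4
(4) = -t^5 - 21*t^4/4 - 15*t^3/2 - 25*t^2/16 - 7*t/4 + 57/16
(5) = -1.5794*u^3 - 5.8051*u^2 + 9.7933*u - 2.928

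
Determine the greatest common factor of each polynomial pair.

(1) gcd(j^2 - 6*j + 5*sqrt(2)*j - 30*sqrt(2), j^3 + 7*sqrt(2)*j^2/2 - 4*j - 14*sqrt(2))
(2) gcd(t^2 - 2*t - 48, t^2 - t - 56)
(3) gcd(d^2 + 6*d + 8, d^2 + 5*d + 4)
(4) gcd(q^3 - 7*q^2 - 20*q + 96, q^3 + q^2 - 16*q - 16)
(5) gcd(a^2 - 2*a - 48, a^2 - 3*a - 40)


(1) = 1
(2) = gcd((t - 8)*(t + 6), (t - 8)*(t + 7)) = t - 8
(3) = d + 4
(4) = gcd((q - 8)*(q - 3)*(q + 4), (q - 4)*(q + 1)*(q + 4)) = q + 4
(5) = a - 8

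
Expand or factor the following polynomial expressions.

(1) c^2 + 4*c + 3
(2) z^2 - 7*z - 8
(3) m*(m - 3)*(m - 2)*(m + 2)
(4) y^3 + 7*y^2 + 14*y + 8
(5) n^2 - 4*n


(1) = (c + 1)*(c + 3)
(2) = (z - 8)*(z + 1)
(3) = m^4 - 3*m^3 - 4*m^2 + 12*m
(4) = (y + 1)*(y + 2)*(y + 4)
(5) = n*(n - 4)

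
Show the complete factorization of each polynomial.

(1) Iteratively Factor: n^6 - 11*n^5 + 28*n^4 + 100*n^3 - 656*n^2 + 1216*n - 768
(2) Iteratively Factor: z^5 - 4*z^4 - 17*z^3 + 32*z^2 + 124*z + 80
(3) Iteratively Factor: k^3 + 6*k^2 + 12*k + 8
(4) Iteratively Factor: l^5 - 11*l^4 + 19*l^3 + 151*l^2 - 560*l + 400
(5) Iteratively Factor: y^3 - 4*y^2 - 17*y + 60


(1) = (n - 4)*(n^5 - 7*n^4 + 100*n^2 - 256*n + 192) = (n - 4)*(n - 3)*(n^4 - 4*n^3 - 12*n^2 + 64*n - 64) = (n - 4)*(n - 3)*(n + 4)*(n^3 - 8*n^2 + 20*n - 16) = (n - 4)*(n - 3)*(n - 2)*(n + 4)*(n^2 - 6*n + 8) = (n - 4)^2*(n - 3)*(n - 2)*(n + 4)*(n - 2)
(2) = (z - 4)*(z^4 - 17*z^2 - 36*z - 20) = (z - 4)*(z + 1)*(z^3 - z^2 - 16*z - 20) = (z - 4)*(z + 1)*(z + 2)*(z^2 - 3*z - 10) = (z - 4)*(z + 1)*(z + 2)^2*(z - 5)
(3) = (k + 2)*(k^2 + 4*k + 4) = (k + 2)^2*(k + 2)
(4) = (l - 5)*(l^4 - 6*l^3 - 11*l^2 + 96*l - 80) = (l - 5)*(l - 1)*(l^3 - 5*l^2 - 16*l + 80) = (l - 5)*(l - 4)*(l - 1)*(l^2 - l - 20) = (l - 5)^2*(l - 4)*(l - 1)*(l + 4)
(5) = (y - 5)*(y^2 + y - 12) = (y - 5)*(y + 4)*(y - 3)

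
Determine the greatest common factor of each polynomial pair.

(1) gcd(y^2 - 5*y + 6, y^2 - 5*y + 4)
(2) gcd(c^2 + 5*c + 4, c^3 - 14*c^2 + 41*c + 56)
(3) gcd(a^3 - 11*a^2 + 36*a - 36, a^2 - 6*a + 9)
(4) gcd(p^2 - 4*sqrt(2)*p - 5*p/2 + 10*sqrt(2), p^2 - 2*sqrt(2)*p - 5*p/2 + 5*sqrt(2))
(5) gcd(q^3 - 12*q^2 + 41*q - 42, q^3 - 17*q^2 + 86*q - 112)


(1) = gcd((y - 3)*(y - 2), (y - 4)*(y - 1)) = 1
(2) = c + 1
(3) = a - 3
(4) = p - 5/2
(5) = q^2 - 9*q + 14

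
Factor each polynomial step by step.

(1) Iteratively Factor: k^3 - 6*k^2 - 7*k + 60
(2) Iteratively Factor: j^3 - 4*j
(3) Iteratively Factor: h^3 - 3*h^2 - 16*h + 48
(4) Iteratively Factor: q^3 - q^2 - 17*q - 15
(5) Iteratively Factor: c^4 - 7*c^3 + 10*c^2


(1) = (k + 3)*(k^2 - 9*k + 20) = (k - 4)*(k + 3)*(k - 5)
(2) = (j)*(j^2 - 4) = j*(j + 2)*(j - 2)
(3) = (h + 4)*(h^2 - 7*h + 12) = (h - 3)*(h + 4)*(h - 4)
(4) = (q - 5)*(q^2 + 4*q + 3) = (q - 5)*(q + 1)*(q + 3)
(5) = (c)*(c^3 - 7*c^2 + 10*c) = c^2*(c^2 - 7*c + 10) = c^2*(c - 2)*(c - 5)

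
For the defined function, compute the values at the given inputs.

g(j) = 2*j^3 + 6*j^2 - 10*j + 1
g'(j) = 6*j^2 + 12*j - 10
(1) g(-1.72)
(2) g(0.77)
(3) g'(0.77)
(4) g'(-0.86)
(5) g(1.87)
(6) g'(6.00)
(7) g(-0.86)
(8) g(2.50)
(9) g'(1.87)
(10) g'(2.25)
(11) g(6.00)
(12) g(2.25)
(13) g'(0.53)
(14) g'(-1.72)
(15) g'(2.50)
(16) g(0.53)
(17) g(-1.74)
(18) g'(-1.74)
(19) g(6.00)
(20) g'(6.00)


(1) = 25.77
(2) = -2.23
(3) = 2.80
(4) = -15.88
(5) = 16.36
(6) = 278.00
(7) = 12.77
(8) = 44.75
(9) = 33.42
(10) = 47.38
(11) = 589.00
(12) = 31.66
(13) = -1.95
(14) = -12.89
(15) = 57.50
(16) = -2.32
(17) = 26.03
(18) = -12.71
(19) = 589.00
(20) = 278.00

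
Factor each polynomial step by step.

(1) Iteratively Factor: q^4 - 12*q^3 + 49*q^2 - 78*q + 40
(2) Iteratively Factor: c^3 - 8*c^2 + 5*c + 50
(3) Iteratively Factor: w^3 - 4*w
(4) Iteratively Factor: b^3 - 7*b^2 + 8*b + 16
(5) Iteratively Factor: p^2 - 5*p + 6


(1) = (q - 2)*(q^3 - 10*q^2 + 29*q - 20) = (q - 2)*(q - 1)*(q^2 - 9*q + 20) = (q - 4)*(q - 2)*(q - 1)*(q - 5)
(2) = (c - 5)*(c^2 - 3*c - 10) = (c - 5)^2*(c + 2)
(3) = (w - 2)*(w^2 + 2*w) = (w - 2)*(w + 2)*(w)
(4) = (b + 1)*(b^2 - 8*b + 16) = (b - 4)*(b + 1)*(b - 4)
(5) = (p - 3)*(p - 2)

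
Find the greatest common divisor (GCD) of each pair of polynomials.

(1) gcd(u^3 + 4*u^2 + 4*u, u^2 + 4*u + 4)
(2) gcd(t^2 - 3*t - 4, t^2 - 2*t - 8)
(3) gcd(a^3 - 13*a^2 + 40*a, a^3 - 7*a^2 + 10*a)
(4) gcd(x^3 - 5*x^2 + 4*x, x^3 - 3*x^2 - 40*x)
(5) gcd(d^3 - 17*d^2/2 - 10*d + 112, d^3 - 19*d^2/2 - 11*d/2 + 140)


(1) = gcd(u*(u + 2)^2, (u + 2)^2) = u^2 + 4*u + 4
(2) = t - 4
(3) = gcd(a*(a - 8)*(a - 5), a*(a - 5)*(a - 2)) = a^2 - 5*a
(4) = x
(5) = d^2 - 9*d/2 - 28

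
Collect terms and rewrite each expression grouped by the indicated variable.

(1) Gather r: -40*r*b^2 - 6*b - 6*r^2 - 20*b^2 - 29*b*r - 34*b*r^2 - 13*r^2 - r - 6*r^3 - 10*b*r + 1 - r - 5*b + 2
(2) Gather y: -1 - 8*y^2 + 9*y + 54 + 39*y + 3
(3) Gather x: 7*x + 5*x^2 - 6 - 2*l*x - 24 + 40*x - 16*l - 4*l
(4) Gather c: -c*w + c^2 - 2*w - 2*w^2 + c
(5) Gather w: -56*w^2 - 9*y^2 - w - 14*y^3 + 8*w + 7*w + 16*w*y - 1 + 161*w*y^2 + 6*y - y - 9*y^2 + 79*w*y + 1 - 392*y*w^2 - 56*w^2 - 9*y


(1) = -20*b^2 - 11*b - 6*r^3 + r^2*(-34*b - 19) + r*(-40*b^2 - 39*b - 2) + 3
(2) = -8*y^2 + 48*y + 56
(3) = -20*l + 5*x^2 + x*(47 - 2*l) - 30
(4) = c^2 + c*(1 - w) - 2*w^2 - 2*w
(5) = w^2*(-392*y - 112) + w*(161*y^2 + 95*y + 14) - 14*y^3 - 18*y^2 - 4*y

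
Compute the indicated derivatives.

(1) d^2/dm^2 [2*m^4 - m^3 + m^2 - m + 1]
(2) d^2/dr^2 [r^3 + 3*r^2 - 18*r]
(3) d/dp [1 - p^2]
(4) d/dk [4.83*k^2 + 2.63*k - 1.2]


(1) = 24*m^2 - 6*m + 2
(2) = 6*r + 6
(3) = -2*p
(4) = 9.66*k + 2.63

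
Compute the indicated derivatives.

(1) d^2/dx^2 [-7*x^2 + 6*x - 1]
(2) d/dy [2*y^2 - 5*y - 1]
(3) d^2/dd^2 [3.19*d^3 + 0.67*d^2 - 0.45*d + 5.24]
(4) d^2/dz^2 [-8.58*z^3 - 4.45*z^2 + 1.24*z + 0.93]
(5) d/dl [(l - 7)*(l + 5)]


(1) = -14
(2) = 4*y - 5
(3) = 19.14*d + 1.34
(4) = -51.48*z - 8.9
(5) = 2*l - 2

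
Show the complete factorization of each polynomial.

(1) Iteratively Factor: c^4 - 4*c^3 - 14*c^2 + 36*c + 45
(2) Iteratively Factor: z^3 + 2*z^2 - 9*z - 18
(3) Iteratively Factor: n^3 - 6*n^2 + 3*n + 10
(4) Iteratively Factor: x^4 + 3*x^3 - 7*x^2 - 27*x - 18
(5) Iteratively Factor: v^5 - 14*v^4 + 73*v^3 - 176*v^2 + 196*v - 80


(1) = (c + 3)*(c^3 - 7*c^2 + 7*c + 15) = (c - 5)*(c + 3)*(c^2 - 2*c - 3) = (c - 5)*(c + 1)*(c + 3)*(c - 3)
(2) = (z + 3)*(z^2 - z - 6) = (z + 2)*(z + 3)*(z - 3)
(3) = (n - 5)*(n^2 - n - 2) = (n - 5)*(n + 1)*(n - 2)
(4) = (x - 3)*(x^3 + 6*x^2 + 11*x + 6) = (x - 3)*(x + 2)*(x^2 + 4*x + 3) = (x - 3)*(x + 2)*(x + 3)*(x + 1)
(5) = (v - 2)*(v^4 - 12*v^3 + 49*v^2 - 78*v + 40) = (v - 4)*(v - 2)*(v^3 - 8*v^2 + 17*v - 10) = (v - 4)*(v - 2)^2*(v^2 - 6*v + 5) = (v - 4)*(v - 2)^2*(v - 1)*(v - 5)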